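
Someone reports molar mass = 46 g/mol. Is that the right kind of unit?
Yes

molar mass has SI base units: kg / mol
g/mol reduces to the same SI base units, so it is a valid unit for molar mass.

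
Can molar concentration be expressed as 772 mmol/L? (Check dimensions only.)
Yes

molar concentration has SI base units: mol / m^3
mmol/L reduces to the same SI base units, so it is a valid unit for molar concentration.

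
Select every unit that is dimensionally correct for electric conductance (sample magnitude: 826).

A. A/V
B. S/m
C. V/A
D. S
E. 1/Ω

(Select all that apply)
A, D, E

electric conductance has SI base units: A^2 * s^3 / (kg * m^2)

Checking each option against A^2 * s^3 / (kg * m^2):
  A. A/V: ✓ matches
  B. S/m: ✗ does not match
  C. V/A: ✗ does not match
  D. S: ✓ matches
  E. 1/Ω: ✓ matches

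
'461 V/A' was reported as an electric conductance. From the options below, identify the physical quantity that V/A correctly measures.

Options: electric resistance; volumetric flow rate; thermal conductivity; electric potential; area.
electric resistance

electric conductance should have units dimensionally equivalent to A^2 * s^3 / (kg * m^2) (e.g. S).
The given unit 'V/A' reduces to kg * m^2 / (A^2 * s^3). Of the listed options, that is the dimensionality of electric resistance.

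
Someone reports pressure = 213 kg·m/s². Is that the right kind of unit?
No

pressure has SI base units: kg / (m * s^2)
kg·m/s² does NOT reduce to kg / (m * s^2); a valid unit for pressure would be e.g. Pa.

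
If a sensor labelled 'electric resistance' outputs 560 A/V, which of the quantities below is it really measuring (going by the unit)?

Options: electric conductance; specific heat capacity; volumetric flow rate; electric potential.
electric conductance

electric resistance should have units dimensionally equivalent to kg * m^2 / (A^2 * s^3) (e.g. Ω).
The given unit 'A/V' reduces to A^2 * s^3 / (kg * m^2). Of the listed options, that is the dimensionality of electric conductance.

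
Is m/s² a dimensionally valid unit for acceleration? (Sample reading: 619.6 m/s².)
Yes

acceleration has SI base units: m / s^2
m/s² reduces to the same SI base units, so it is a valid unit for acceleration.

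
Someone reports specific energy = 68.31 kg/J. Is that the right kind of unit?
No

specific energy has SI base units: m^2 / s^2
kg/J does NOT reduce to m^2 / s^2; a valid unit for specific energy would be e.g. J/kg.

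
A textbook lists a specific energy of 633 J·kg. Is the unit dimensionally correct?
No

specific energy has SI base units: m^2 / s^2
J·kg does NOT reduce to m^2 / s^2; a valid unit for specific energy would be e.g. J/kg.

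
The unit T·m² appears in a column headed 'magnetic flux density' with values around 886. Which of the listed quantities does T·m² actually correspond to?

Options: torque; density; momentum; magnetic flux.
magnetic flux

magnetic flux density should have units dimensionally equivalent to kg / (A * s^2) (e.g. T).
The given unit 'T·m²' reduces to kg * m^2 / (A * s^2). Of the listed options, that is the dimensionality of magnetic flux.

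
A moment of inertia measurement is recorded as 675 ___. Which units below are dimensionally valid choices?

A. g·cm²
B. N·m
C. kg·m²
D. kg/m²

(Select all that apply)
A, C

moment of inertia has SI base units: kg * m^2

Checking each option against kg * m^2:
  A. g·cm²: ✓ matches
  B. N·m: ✗ does not match
  C. kg·m²: ✓ matches
  D. kg/m²: ✗ does not match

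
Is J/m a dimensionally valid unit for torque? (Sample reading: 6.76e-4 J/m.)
No

torque has SI base units: kg * m^2 / s^2
J/m does NOT reduce to kg * m^2 / s^2; a valid unit for torque would be e.g. N·m.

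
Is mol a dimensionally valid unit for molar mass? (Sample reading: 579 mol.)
No

molar mass has SI base units: kg / mol
mol does NOT reduce to kg / mol; a valid unit for molar mass would be e.g. kg/mol.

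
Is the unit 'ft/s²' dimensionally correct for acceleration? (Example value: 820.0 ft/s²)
Yes

acceleration has SI base units: m / s^2
ft/s² reduces to the same SI base units, so it is a valid unit for acceleration.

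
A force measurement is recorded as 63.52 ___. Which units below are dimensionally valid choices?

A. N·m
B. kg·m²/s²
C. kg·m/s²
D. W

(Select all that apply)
C

force has SI base units: kg * m / s^2

Checking each option against kg * m / s^2:
  A. N·m: ✗ does not match
  B. kg·m²/s²: ✗ does not match
  C. kg·m/s²: ✓ matches
  D. W: ✗ does not match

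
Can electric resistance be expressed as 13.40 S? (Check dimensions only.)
No

electric resistance has SI base units: kg * m^2 / (A^2 * s^3)
S does NOT reduce to kg * m^2 / (A^2 * s^3); a valid unit for electric resistance would be e.g. Ω.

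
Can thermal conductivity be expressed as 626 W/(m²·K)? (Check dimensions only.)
No

thermal conductivity has SI base units: kg * m / (s^3 * K)
W/(m²·K) does NOT reduce to kg * m / (s^3 * K); a valid unit for thermal conductivity would be e.g. W/(m·K).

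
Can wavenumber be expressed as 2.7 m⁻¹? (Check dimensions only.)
Yes

wavenumber has SI base units: 1 / m
m⁻¹ reduces to the same SI base units, so it is a valid unit for wavenumber.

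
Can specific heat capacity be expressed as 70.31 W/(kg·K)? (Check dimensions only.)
No

specific heat capacity has SI base units: m^2 / (s^2 * K)
W/(kg·K) does NOT reduce to m^2 / (s^2 * K); a valid unit for specific heat capacity would be e.g. J/(kg·K).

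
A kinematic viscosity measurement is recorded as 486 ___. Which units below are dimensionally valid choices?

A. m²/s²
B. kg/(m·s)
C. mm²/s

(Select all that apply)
C

kinematic viscosity has SI base units: m^2 / s

Checking each option against m^2 / s:
  A. m²/s²: ✗ does not match
  B. kg/(m·s): ✗ does not match
  C. mm²/s: ✓ matches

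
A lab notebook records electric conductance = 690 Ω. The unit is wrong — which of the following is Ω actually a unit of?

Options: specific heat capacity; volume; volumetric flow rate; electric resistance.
electric resistance

electric conductance should have units dimensionally equivalent to A^2 * s^3 / (kg * m^2) (e.g. S).
The given unit 'Ω' reduces to kg * m^2 / (A^2 * s^3). Of the listed options, that is the dimensionality of electric resistance.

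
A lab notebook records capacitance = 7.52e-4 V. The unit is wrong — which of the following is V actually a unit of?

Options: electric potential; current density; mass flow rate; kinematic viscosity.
electric potential

capacitance should have units dimensionally equivalent to A^2 * s^4 / (kg * m^2) (e.g. F).
The given unit 'V' reduces to kg * m^2 / (A * s^3). Of the listed options, that is the dimensionality of electric potential.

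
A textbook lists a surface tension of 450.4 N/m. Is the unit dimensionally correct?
Yes

surface tension has SI base units: kg / s^2
N/m reduces to the same SI base units, so it is a valid unit for surface tension.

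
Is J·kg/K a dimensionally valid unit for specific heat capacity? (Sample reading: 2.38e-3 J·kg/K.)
No

specific heat capacity has SI base units: m^2 / (s^2 * K)
J·kg/K does NOT reduce to m^2 / (s^2 * K); a valid unit for specific heat capacity would be e.g. J/(kg·K).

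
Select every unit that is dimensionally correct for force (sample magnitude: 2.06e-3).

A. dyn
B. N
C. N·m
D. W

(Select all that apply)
A, B

force has SI base units: kg * m / s^2

Checking each option against kg * m / s^2:
  A. dyn: ✓ matches
  B. N: ✓ matches
  C. N·m: ✗ does not match
  D. W: ✗ does not match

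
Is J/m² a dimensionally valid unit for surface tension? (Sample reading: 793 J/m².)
Yes

surface tension has SI base units: kg / s^2
J/m² reduces to the same SI base units, so it is a valid unit for surface tension.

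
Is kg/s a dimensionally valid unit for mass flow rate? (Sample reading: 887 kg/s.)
Yes

mass flow rate has SI base units: kg / s
kg/s reduces to the same SI base units, so it is a valid unit for mass flow rate.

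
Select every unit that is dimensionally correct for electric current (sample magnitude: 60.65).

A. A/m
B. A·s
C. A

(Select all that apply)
C

electric current has SI base units: A

Checking each option against A:
  A. A/m: ✗ does not match
  B. A·s: ✗ does not match
  C. A: ✓ matches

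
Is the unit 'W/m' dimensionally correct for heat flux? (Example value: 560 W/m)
No

heat flux has SI base units: kg / s^3
W/m does NOT reduce to kg / s^3; a valid unit for heat flux would be e.g. W/m².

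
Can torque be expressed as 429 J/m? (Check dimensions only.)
No

torque has SI base units: kg * m^2 / s^2
J/m does NOT reduce to kg * m^2 / s^2; a valid unit for torque would be e.g. N·m.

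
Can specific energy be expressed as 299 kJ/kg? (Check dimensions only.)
Yes

specific energy has SI base units: m^2 / s^2
kJ/kg reduces to the same SI base units, so it is a valid unit for specific energy.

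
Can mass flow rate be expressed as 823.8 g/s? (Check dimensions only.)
Yes

mass flow rate has SI base units: kg / s
g/s reduces to the same SI base units, so it is a valid unit for mass flow rate.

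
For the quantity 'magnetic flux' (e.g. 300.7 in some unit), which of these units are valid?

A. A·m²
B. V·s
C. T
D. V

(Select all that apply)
B

magnetic flux has SI base units: kg * m^2 / (A * s^2)

Checking each option against kg * m^2 / (A * s^2):
  A. A·m²: ✗ does not match
  B. V·s: ✓ matches
  C. T: ✗ does not match
  D. V: ✗ does not match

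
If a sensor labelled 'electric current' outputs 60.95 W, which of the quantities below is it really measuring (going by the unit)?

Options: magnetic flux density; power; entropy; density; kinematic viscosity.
power

electric current should have units dimensionally equivalent to A (e.g. A).
The given unit 'W' reduces to kg * m^2 / s^3. Of the listed options, that is the dimensionality of power.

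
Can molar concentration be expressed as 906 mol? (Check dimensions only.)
No

molar concentration has SI base units: mol / m^3
mol does NOT reduce to mol / m^3; a valid unit for molar concentration would be e.g. mol/m³.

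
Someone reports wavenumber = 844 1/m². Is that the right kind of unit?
No

wavenumber has SI base units: 1 / m
1/m² does NOT reduce to 1 / m; a valid unit for wavenumber would be e.g. 1/m.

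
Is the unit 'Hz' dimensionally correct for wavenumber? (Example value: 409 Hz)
No

wavenumber has SI base units: 1 / m
Hz does NOT reduce to 1 / m; a valid unit for wavenumber would be e.g. 1/m.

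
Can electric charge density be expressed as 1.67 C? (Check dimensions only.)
No

electric charge density has SI base units: A * s / m^3
C does NOT reduce to A * s / m^3; a valid unit for electric charge density would be e.g. C/m³.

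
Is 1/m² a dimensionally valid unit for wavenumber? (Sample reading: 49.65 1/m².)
No

wavenumber has SI base units: 1 / m
1/m² does NOT reduce to 1 / m; a valid unit for wavenumber would be e.g. 1/m.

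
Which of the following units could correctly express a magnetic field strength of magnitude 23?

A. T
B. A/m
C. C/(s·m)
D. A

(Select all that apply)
B, C

magnetic field strength has SI base units: A / m

Checking each option against A / m:
  A. T: ✗ does not match
  B. A/m: ✓ matches
  C. C/(s·m): ✓ matches
  D. A: ✗ does not match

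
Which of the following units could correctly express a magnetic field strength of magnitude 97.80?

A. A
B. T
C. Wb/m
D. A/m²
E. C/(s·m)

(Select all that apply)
E

magnetic field strength has SI base units: A / m

Checking each option against A / m:
  A. A: ✗ does not match
  B. T: ✗ does not match
  C. Wb/m: ✗ does not match
  D. A/m²: ✗ does not match
  E. C/(s·m): ✓ matches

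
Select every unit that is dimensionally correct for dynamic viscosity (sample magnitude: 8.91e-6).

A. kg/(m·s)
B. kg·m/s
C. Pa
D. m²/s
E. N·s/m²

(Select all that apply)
A, E

dynamic viscosity has SI base units: kg / (m * s)

Checking each option against kg / (m * s):
  A. kg/(m·s): ✓ matches
  B. kg·m/s: ✗ does not match
  C. Pa: ✗ does not match
  D. m²/s: ✗ does not match
  E. N·s/m²: ✓ matches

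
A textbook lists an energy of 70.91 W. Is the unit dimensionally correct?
No

energy has SI base units: kg * m^2 / s^2
W does NOT reduce to kg * m^2 / s^2; a valid unit for energy would be e.g. J.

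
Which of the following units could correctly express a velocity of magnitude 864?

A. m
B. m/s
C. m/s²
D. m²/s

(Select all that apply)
B

velocity has SI base units: m / s

Checking each option against m / s:
  A. m: ✗ does not match
  B. m/s: ✓ matches
  C. m/s²: ✗ does not match
  D. m²/s: ✗ does not match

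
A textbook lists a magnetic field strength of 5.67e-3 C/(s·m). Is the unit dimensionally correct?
Yes

magnetic field strength has SI base units: A / m
C/(s·m) reduces to the same SI base units, so it is a valid unit for magnetic field strength.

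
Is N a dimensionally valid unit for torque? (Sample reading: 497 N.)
No

torque has SI base units: kg * m^2 / s^2
N does NOT reduce to kg * m^2 / s^2; a valid unit for torque would be e.g. N·m.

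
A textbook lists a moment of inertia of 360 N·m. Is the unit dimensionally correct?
No

moment of inertia has SI base units: kg * m^2
N·m does NOT reduce to kg * m^2; a valid unit for moment of inertia would be e.g. kg·m².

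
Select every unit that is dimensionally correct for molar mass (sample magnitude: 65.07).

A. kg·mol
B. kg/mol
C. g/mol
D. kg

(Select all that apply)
B, C

molar mass has SI base units: kg / mol

Checking each option against kg / mol:
  A. kg·mol: ✗ does not match
  B. kg/mol: ✓ matches
  C. g/mol: ✓ matches
  D. kg: ✗ does not match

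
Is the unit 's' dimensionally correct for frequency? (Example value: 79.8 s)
No

frequency has SI base units: 1 / s
s does NOT reduce to 1 / s; a valid unit for frequency would be e.g. Hz.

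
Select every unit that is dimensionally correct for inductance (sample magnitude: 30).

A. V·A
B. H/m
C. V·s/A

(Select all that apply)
C

inductance has SI base units: kg * m^2 / (A^2 * s^2)

Checking each option against kg * m^2 / (A^2 * s^2):
  A. V·A: ✗ does not match
  B. H/m: ✗ does not match
  C. V·s/A: ✓ matches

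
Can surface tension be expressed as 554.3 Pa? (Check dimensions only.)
No

surface tension has SI base units: kg / s^2
Pa does NOT reduce to kg / s^2; a valid unit for surface tension would be e.g. N/m.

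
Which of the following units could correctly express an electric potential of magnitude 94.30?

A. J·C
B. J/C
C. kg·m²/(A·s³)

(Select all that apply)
B, C

electric potential has SI base units: kg * m^2 / (A * s^3)

Checking each option against kg * m^2 / (A * s^3):
  A. J·C: ✗ does not match
  B. J/C: ✓ matches
  C. kg·m²/(A·s³): ✓ matches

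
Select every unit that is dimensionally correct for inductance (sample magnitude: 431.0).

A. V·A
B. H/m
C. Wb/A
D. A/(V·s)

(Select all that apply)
C

inductance has SI base units: kg * m^2 / (A^2 * s^2)

Checking each option against kg * m^2 / (A^2 * s^2):
  A. V·A: ✗ does not match
  B. H/m: ✗ does not match
  C. Wb/A: ✓ matches
  D. A/(V·s): ✗ does not match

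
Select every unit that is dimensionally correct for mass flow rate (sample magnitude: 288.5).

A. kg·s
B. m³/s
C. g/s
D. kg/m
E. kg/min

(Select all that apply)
C, E

mass flow rate has SI base units: kg / s

Checking each option against kg / s:
  A. kg·s: ✗ does not match
  B. m³/s: ✗ does not match
  C. g/s: ✓ matches
  D. kg/m: ✗ does not match
  E. kg/min: ✓ matches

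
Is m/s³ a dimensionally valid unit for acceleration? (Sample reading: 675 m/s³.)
No

acceleration has SI base units: m / s^2
m/s³ does NOT reduce to m / s^2; a valid unit for acceleration would be e.g. m/s².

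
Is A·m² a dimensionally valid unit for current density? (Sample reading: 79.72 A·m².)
No

current density has SI base units: A / m^2
A·m² does NOT reduce to A / m^2; a valid unit for current density would be e.g. A/m².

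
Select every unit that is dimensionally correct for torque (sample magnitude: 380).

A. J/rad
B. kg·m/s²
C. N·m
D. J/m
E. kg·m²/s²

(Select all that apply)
A, C, E

torque has SI base units: kg * m^2 / s^2

Checking each option against kg * m^2 / s^2:
  A. J/rad: ✓ matches
  B. kg·m/s²: ✗ does not match
  C. N·m: ✓ matches
  D. J/m: ✗ does not match
  E. kg·m²/s²: ✓ matches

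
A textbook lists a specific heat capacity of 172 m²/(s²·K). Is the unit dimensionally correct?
Yes

specific heat capacity has SI base units: m^2 / (s^2 * K)
m²/(s²·K) reduces to the same SI base units, so it is a valid unit for specific heat capacity.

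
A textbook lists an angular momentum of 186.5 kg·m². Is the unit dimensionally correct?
No

angular momentum has SI base units: kg * m^2 / s
kg·m² does NOT reduce to kg * m^2 / s; a valid unit for angular momentum would be e.g. kg·m²/s.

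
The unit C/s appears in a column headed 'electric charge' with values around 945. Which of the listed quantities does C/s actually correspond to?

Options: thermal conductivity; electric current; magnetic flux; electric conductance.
electric current

electric charge should have units dimensionally equivalent to A * s (e.g. C).
The given unit 'C/s' reduces to A. Of the listed options, that is the dimensionality of electric current.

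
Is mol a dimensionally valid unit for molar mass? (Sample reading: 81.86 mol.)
No

molar mass has SI base units: kg / mol
mol does NOT reduce to kg / mol; a valid unit for molar mass would be e.g. kg/mol.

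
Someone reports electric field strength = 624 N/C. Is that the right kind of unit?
Yes

electric field strength has SI base units: kg * m / (A * s^3)
N/C reduces to the same SI base units, so it is a valid unit for electric field strength.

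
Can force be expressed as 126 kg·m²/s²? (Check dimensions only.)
No

force has SI base units: kg * m / s^2
kg·m²/s² does NOT reduce to kg * m / s^2; a valid unit for force would be e.g. N.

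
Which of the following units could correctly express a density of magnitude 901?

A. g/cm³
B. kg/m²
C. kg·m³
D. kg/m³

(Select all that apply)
A, D

density has SI base units: kg / m^3

Checking each option against kg / m^3:
  A. g/cm³: ✓ matches
  B. kg/m²: ✗ does not match
  C. kg·m³: ✗ does not match
  D. kg/m³: ✓ matches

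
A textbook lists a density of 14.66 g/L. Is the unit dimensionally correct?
Yes

density has SI base units: kg / m^3
g/L reduces to the same SI base units, so it is a valid unit for density.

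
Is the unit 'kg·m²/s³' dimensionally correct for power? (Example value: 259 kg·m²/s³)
Yes

power has SI base units: kg * m^2 / s^3
kg·m²/s³ reduces to the same SI base units, so it is a valid unit for power.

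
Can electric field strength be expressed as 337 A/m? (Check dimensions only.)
No

electric field strength has SI base units: kg * m / (A * s^3)
A/m does NOT reduce to kg * m / (A * s^3); a valid unit for electric field strength would be e.g. V/m.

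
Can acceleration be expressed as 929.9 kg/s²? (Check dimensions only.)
No

acceleration has SI base units: m / s^2
kg/s² does NOT reduce to m / s^2; a valid unit for acceleration would be e.g. m/s².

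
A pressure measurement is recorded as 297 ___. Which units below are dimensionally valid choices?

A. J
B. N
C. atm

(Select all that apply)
C

pressure has SI base units: kg / (m * s^2)

Checking each option against kg / (m * s^2):
  A. J: ✗ does not match
  B. N: ✗ does not match
  C. atm: ✓ matches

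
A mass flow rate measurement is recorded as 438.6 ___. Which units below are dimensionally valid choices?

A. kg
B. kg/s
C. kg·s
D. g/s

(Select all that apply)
B, D

mass flow rate has SI base units: kg / s

Checking each option against kg / s:
  A. kg: ✗ does not match
  B. kg/s: ✓ matches
  C. kg·s: ✗ does not match
  D. g/s: ✓ matches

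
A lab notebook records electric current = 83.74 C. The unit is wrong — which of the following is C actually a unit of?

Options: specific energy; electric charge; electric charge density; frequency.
electric charge

electric current should have units dimensionally equivalent to A (e.g. A).
The given unit 'C' reduces to A * s. Of the listed options, that is the dimensionality of electric charge.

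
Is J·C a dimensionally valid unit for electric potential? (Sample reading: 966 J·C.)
No

electric potential has SI base units: kg * m^2 / (A * s^3)
J·C does NOT reduce to kg * m^2 / (A * s^3); a valid unit for electric potential would be e.g. V.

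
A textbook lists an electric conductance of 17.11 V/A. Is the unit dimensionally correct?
No

electric conductance has SI base units: A^2 * s^3 / (kg * m^2)
V/A does NOT reduce to A^2 * s^3 / (kg * m^2); a valid unit for electric conductance would be e.g. S.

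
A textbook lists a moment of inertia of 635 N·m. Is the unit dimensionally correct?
No

moment of inertia has SI base units: kg * m^2
N·m does NOT reduce to kg * m^2; a valid unit for moment of inertia would be e.g. kg·m².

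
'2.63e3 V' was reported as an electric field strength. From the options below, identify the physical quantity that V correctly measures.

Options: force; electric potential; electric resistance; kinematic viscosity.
electric potential

electric field strength should have units dimensionally equivalent to kg * m / (A * s^3) (e.g. V/m).
The given unit 'V' reduces to kg * m^2 / (A * s^3). Of the listed options, that is the dimensionality of electric potential.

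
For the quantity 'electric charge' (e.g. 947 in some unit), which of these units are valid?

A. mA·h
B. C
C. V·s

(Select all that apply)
A, B

electric charge has SI base units: A * s

Checking each option against A * s:
  A. mA·h: ✓ matches
  B. C: ✓ matches
  C. V·s: ✗ does not match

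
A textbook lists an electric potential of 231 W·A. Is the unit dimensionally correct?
No

electric potential has SI base units: kg * m^2 / (A * s^3)
W·A does NOT reduce to kg * m^2 / (A * s^3); a valid unit for electric potential would be e.g. V.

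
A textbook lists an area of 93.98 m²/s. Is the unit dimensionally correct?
No

area has SI base units: m^2
m²/s does NOT reduce to m^2; a valid unit for area would be e.g. m².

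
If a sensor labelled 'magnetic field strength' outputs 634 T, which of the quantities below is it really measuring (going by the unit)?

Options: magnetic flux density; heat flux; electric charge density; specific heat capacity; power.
magnetic flux density

magnetic field strength should have units dimensionally equivalent to A / m (e.g. A/m).
The given unit 'T' reduces to kg / (A * s^2). Of the listed options, that is the dimensionality of magnetic flux density.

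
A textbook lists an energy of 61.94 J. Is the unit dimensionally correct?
Yes

energy has SI base units: kg * m^2 / s^2
J reduces to the same SI base units, so it is a valid unit for energy.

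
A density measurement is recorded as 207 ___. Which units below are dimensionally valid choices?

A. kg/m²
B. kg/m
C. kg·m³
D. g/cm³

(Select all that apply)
D

density has SI base units: kg / m^3

Checking each option against kg / m^3:
  A. kg/m²: ✗ does not match
  B. kg/m: ✗ does not match
  C. kg·m³: ✗ does not match
  D. g/cm³: ✓ matches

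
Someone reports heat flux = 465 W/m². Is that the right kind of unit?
Yes

heat flux has SI base units: kg / s^3
W/m² reduces to the same SI base units, so it is a valid unit for heat flux.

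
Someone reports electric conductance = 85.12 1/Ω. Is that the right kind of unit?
Yes

electric conductance has SI base units: A^2 * s^3 / (kg * m^2)
1/Ω reduces to the same SI base units, so it is a valid unit for electric conductance.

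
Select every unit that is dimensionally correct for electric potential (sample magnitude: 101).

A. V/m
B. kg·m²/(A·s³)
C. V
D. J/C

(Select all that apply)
B, C, D

electric potential has SI base units: kg * m^2 / (A * s^3)

Checking each option against kg * m^2 / (A * s^3):
  A. V/m: ✗ does not match
  B. kg·m²/(A·s³): ✓ matches
  C. V: ✓ matches
  D. J/C: ✓ matches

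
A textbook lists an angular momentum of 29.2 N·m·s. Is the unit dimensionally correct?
Yes

angular momentum has SI base units: kg * m^2 / s
N·m·s reduces to the same SI base units, so it is a valid unit for angular momentum.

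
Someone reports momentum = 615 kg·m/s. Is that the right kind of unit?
Yes

momentum has SI base units: kg * m / s
kg·m/s reduces to the same SI base units, so it is a valid unit for momentum.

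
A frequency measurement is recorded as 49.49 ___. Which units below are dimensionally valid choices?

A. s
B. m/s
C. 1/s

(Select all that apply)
C

frequency has SI base units: 1 / s

Checking each option against 1 / s:
  A. s: ✗ does not match
  B. m/s: ✗ does not match
  C. 1/s: ✓ matches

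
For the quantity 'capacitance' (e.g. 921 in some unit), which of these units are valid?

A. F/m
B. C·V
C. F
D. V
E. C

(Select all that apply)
C

capacitance has SI base units: A^2 * s^4 / (kg * m^2)

Checking each option against A^2 * s^4 / (kg * m^2):
  A. F/m: ✗ does not match
  B. C·V: ✗ does not match
  C. F: ✓ matches
  D. V: ✗ does not match
  E. C: ✗ does not match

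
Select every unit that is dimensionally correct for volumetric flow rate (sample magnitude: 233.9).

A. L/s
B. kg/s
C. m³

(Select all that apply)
A

volumetric flow rate has SI base units: m^3 / s

Checking each option against m^3 / s:
  A. L/s: ✓ matches
  B. kg/s: ✗ does not match
  C. m³: ✗ does not match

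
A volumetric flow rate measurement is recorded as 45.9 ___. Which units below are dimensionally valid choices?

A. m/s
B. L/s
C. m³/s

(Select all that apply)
B, C

volumetric flow rate has SI base units: m^3 / s

Checking each option against m^3 / s:
  A. m/s: ✗ does not match
  B. L/s: ✓ matches
  C. m³/s: ✓ matches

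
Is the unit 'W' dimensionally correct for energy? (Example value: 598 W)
No

energy has SI base units: kg * m^2 / s^2
W does NOT reduce to kg * m^2 / s^2; a valid unit for energy would be e.g. J.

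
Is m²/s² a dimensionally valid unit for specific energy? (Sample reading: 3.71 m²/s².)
Yes

specific energy has SI base units: m^2 / s^2
m²/s² reduces to the same SI base units, so it is a valid unit for specific energy.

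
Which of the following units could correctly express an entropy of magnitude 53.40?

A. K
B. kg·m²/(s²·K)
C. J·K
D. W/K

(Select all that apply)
B

entropy has SI base units: kg * m^2 / (s^2 * K)

Checking each option against kg * m^2 / (s^2 * K):
  A. K: ✗ does not match
  B. kg·m²/(s²·K): ✓ matches
  C. J·K: ✗ does not match
  D. W/K: ✗ does not match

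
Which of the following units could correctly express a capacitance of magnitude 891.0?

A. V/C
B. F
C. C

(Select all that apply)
B

capacitance has SI base units: A^2 * s^4 / (kg * m^2)

Checking each option against A^2 * s^4 / (kg * m^2):
  A. V/C: ✗ does not match
  B. F: ✓ matches
  C. C: ✗ does not match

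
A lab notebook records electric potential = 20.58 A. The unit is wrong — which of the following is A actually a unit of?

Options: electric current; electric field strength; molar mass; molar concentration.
electric current

electric potential should have units dimensionally equivalent to kg * m^2 / (A * s^3) (e.g. V).
The given unit 'A' reduces to A. Of the listed options, that is the dimensionality of electric current.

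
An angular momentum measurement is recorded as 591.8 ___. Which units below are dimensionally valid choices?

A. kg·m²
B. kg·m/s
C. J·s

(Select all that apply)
C

angular momentum has SI base units: kg * m^2 / s

Checking each option against kg * m^2 / s:
  A. kg·m²: ✗ does not match
  B. kg·m/s: ✗ does not match
  C. J·s: ✓ matches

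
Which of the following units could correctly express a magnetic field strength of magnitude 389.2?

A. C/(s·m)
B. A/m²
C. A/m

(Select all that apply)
A, C

magnetic field strength has SI base units: A / m

Checking each option against A / m:
  A. C/(s·m): ✓ matches
  B. A/m²: ✗ does not match
  C. A/m: ✓ matches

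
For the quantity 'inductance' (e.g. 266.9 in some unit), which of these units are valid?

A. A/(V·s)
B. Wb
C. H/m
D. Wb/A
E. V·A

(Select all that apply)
D

inductance has SI base units: kg * m^2 / (A^2 * s^2)

Checking each option against kg * m^2 / (A^2 * s^2):
  A. A/(V·s): ✗ does not match
  B. Wb: ✗ does not match
  C. H/m: ✗ does not match
  D. Wb/A: ✓ matches
  E. V·A: ✗ does not match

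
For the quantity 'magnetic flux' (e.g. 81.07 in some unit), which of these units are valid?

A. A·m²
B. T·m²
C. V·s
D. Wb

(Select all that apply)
B, C, D

magnetic flux has SI base units: kg * m^2 / (A * s^2)

Checking each option against kg * m^2 / (A * s^2):
  A. A·m²: ✗ does not match
  B. T·m²: ✓ matches
  C. V·s: ✓ matches
  D. Wb: ✓ matches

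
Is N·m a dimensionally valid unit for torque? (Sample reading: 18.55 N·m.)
Yes

torque has SI base units: kg * m^2 / s^2
N·m reduces to the same SI base units, so it is a valid unit for torque.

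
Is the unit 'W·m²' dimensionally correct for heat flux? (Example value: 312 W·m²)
No

heat flux has SI base units: kg / s^3
W·m² does NOT reduce to kg / s^3; a valid unit for heat flux would be e.g. W/m².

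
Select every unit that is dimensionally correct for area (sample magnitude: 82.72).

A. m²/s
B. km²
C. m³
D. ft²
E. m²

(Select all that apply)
B, D, E

area has SI base units: m^2

Checking each option against m^2:
  A. m²/s: ✗ does not match
  B. km²: ✓ matches
  C. m³: ✗ does not match
  D. ft²: ✓ matches
  E. m²: ✓ matches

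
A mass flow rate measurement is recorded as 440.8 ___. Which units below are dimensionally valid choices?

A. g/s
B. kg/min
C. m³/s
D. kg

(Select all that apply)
A, B

mass flow rate has SI base units: kg / s

Checking each option against kg / s:
  A. g/s: ✓ matches
  B. kg/min: ✓ matches
  C. m³/s: ✗ does not match
  D. kg: ✗ does not match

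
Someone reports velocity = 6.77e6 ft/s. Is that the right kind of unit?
Yes

velocity has SI base units: m / s
ft/s reduces to the same SI base units, so it is a valid unit for velocity.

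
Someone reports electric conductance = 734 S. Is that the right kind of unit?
Yes

electric conductance has SI base units: A^2 * s^3 / (kg * m^2)
S reduces to the same SI base units, so it is a valid unit for electric conductance.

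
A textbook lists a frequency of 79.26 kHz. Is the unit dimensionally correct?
Yes

frequency has SI base units: 1 / s
kHz reduces to the same SI base units, so it is a valid unit for frequency.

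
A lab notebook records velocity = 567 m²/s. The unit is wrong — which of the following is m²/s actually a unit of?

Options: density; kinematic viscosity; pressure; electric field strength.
kinematic viscosity

velocity should have units dimensionally equivalent to m / s (e.g. m/s).
The given unit 'm²/s' reduces to m^2 / s. Of the listed options, that is the dimensionality of kinematic viscosity.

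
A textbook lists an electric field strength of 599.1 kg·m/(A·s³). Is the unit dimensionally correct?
Yes

electric field strength has SI base units: kg * m / (A * s^3)
kg·m/(A·s³) reduces to the same SI base units, so it is a valid unit for electric field strength.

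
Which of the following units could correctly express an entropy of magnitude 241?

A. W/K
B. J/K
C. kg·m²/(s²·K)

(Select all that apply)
B, C

entropy has SI base units: kg * m^2 / (s^2 * K)

Checking each option against kg * m^2 / (s^2 * K):
  A. W/K: ✗ does not match
  B. J/K: ✓ matches
  C. kg·m²/(s²·K): ✓ matches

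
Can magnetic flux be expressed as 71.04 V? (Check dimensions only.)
No

magnetic flux has SI base units: kg * m^2 / (A * s^2)
V does NOT reduce to kg * m^2 / (A * s^2); a valid unit for magnetic flux would be e.g. Wb.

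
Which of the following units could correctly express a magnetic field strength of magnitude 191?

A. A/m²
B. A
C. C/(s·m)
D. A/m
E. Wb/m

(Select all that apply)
C, D

magnetic field strength has SI base units: A / m

Checking each option against A / m:
  A. A/m²: ✗ does not match
  B. A: ✗ does not match
  C. C/(s·m): ✓ matches
  D. A/m: ✓ matches
  E. Wb/m: ✗ does not match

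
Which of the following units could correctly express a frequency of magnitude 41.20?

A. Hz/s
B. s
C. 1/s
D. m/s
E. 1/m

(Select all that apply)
C

frequency has SI base units: 1 / s

Checking each option against 1 / s:
  A. Hz/s: ✗ does not match
  B. s: ✗ does not match
  C. 1/s: ✓ matches
  D. m/s: ✗ does not match
  E. 1/m: ✗ does not match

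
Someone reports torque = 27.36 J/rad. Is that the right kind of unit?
Yes

torque has SI base units: kg * m^2 / s^2
J/rad reduces to the same SI base units, so it is a valid unit for torque.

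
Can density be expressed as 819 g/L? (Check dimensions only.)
Yes

density has SI base units: kg / m^3
g/L reduces to the same SI base units, so it is a valid unit for density.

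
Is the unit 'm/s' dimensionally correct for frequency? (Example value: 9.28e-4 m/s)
No

frequency has SI base units: 1 / s
m/s does NOT reduce to 1 / s; a valid unit for frequency would be e.g. Hz.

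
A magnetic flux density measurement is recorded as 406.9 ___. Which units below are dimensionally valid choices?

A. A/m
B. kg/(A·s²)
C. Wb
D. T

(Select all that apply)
B, D

magnetic flux density has SI base units: kg / (A * s^2)

Checking each option against kg / (A * s^2):
  A. A/m: ✗ does not match
  B. kg/(A·s²): ✓ matches
  C. Wb: ✗ does not match
  D. T: ✓ matches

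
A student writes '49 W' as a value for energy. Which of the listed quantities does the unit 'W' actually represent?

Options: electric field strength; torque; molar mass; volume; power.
power

energy should have units dimensionally equivalent to kg * m^2 / s^2 (e.g. J).
The given unit 'W' reduces to kg * m^2 / s^3. Of the listed options, that is the dimensionality of power.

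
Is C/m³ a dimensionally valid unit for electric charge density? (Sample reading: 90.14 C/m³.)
Yes

electric charge density has SI base units: A * s / m^3
C/m³ reduces to the same SI base units, so it is a valid unit for electric charge density.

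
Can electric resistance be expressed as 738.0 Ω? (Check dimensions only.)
Yes

electric resistance has SI base units: kg * m^2 / (A^2 * s^3)
Ω reduces to the same SI base units, so it is a valid unit for electric resistance.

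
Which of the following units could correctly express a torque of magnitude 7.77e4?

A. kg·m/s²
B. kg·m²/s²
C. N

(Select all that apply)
B

torque has SI base units: kg * m^2 / s^2

Checking each option against kg * m^2 / s^2:
  A. kg·m/s²: ✗ does not match
  B. kg·m²/s²: ✓ matches
  C. N: ✗ does not match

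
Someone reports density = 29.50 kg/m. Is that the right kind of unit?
No

density has SI base units: kg / m^3
kg/m does NOT reduce to kg / m^3; a valid unit for density would be e.g. kg/m³.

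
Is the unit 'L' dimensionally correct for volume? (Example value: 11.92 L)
Yes

volume has SI base units: m^3
L reduces to the same SI base units, so it is a valid unit for volume.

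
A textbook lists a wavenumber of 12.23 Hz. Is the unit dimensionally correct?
No

wavenumber has SI base units: 1 / m
Hz does NOT reduce to 1 / m; a valid unit for wavenumber would be e.g. 1/m.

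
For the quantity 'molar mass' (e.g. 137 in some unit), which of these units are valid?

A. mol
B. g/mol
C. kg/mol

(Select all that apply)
B, C

molar mass has SI base units: kg / mol

Checking each option against kg / mol:
  A. mol: ✗ does not match
  B. g/mol: ✓ matches
  C. kg/mol: ✓ matches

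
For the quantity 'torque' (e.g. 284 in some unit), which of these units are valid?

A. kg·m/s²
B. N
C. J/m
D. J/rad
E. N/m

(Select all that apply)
D

torque has SI base units: kg * m^2 / s^2

Checking each option against kg * m^2 / s^2:
  A. kg·m/s²: ✗ does not match
  B. N: ✗ does not match
  C. J/m: ✗ does not match
  D. J/rad: ✓ matches
  E. N/m: ✗ does not match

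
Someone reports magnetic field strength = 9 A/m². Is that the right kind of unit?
No

magnetic field strength has SI base units: A / m
A/m² does NOT reduce to A / m; a valid unit for magnetic field strength would be e.g. A/m.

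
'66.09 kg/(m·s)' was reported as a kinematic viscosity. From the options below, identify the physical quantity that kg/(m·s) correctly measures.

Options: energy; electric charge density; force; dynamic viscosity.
dynamic viscosity

kinematic viscosity should have units dimensionally equivalent to m^2 / s (e.g. m²/s).
The given unit 'kg/(m·s)' reduces to kg / (m * s). Of the listed options, that is the dimensionality of dynamic viscosity.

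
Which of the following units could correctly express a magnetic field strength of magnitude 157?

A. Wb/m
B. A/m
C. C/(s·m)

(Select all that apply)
B, C

magnetic field strength has SI base units: A / m

Checking each option against A / m:
  A. Wb/m: ✗ does not match
  B. A/m: ✓ matches
  C. C/(s·m): ✓ matches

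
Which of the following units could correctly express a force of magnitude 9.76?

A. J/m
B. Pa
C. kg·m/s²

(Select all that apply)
A, C

force has SI base units: kg * m / s^2

Checking each option against kg * m / s^2:
  A. J/m: ✓ matches
  B. Pa: ✗ does not match
  C. kg·m/s²: ✓ matches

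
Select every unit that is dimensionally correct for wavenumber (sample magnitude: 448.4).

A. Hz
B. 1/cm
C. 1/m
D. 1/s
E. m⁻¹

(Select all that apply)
B, C, E

wavenumber has SI base units: 1 / m

Checking each option against 1 / m:
  A. Hz: ✗ does not match
  B. 1/cm: ✓ matches
  C. 1/m: ✓ matches
  D. 1/s: ✗ does not match
  E. m⁻¹: ✓ matches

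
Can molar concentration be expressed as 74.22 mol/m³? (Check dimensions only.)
Yes

molar concentration has SI base units: mol / m^3
mol/m³ reduces to the same SI base units, so it is a valid unit for molar concentration.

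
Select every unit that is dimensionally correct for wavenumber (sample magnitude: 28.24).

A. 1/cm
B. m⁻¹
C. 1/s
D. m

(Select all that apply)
A, B

wavenumber has SI base units: 1 / m

Checking each option against 1 / m:
  A. 1/cm: ✓ matches
  B. m⁻¹: ✓ matches
  C. 1/s: ✗ does not match
  D. m: ✗ does not match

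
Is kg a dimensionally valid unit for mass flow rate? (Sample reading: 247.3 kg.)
No

mass flow rate has SI base units: kg / s
kg does NOT reduce to kg / s; a valid unit for mass flow rate would be e.g. kg/s.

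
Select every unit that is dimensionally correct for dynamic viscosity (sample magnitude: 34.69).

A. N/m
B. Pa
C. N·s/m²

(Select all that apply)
C

dynamic viscosity has SI base units: kg / (m * s)

Checking each option against kg / (m * s):
  A. N/m: ✗ does not match
  B. Pa: ✗ does not match
  C. N·s/m²: ✓ matches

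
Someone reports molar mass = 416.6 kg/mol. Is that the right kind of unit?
Yes

molar mass has SI base units: kg / mol
kg/mol reduces to the same SI base units, so it is a valid unit for molar mass.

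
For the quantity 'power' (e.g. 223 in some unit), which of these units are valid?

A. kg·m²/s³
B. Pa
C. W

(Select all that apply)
A, C

power has SI base units: kg * m^2 / s^3

Checking each option against kg * m^2 / s^3:
  A. kg·m²/s³: ✓ matches
  B. Pa: ✗ does not match
  C. W: ✓ matches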